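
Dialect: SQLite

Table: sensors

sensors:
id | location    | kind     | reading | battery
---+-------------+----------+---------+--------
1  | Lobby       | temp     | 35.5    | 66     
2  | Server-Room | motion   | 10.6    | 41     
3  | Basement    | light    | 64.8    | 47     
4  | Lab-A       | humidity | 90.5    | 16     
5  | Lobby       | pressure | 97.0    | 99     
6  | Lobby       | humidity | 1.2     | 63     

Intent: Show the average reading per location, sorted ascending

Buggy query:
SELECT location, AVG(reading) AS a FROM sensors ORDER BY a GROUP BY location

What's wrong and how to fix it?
Bug: GROUP BY must precede ORDER BY

Fix: Reorder: SELECT … FROM … GROUP BY … ORDER BY …

Corrected query:
SELECT location, AVG(reading) AS a FROM sensors GROUP BY location ORDER BY a

Result:
location    | a        
------------+----------
Server-Room | 10.6     
Lobby       | 44.566667
Basement    | 64.8     
Lab-A       | 90.5     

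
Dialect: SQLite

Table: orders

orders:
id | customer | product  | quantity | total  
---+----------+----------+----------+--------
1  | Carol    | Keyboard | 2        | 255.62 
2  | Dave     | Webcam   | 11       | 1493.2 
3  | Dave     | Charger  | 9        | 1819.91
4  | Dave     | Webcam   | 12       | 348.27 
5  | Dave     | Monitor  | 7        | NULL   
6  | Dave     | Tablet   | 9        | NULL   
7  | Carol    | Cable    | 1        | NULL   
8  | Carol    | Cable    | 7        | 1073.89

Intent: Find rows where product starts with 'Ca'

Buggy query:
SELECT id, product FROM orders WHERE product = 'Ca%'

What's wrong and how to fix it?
Bug: Wildcards only work with LIKE; '=' treats '%' as a literal character

Fix: Use LIKE for wildcard pattern matching

Corrected query:
SELECT id, product FROM orders WHERE product LIKE 'Ca%'

Result:
id | product
---+--------
7  | Cable  
8  | Cable  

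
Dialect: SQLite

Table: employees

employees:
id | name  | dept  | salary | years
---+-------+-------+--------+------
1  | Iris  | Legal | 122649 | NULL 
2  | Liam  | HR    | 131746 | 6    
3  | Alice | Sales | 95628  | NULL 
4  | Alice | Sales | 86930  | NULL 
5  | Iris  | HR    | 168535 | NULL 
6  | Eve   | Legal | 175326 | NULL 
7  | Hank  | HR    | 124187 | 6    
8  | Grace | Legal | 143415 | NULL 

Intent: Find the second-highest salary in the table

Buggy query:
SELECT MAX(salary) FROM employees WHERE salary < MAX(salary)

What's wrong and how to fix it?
Bug: The inner MAX is an aggregate inside WHERE, which is not allowed

Fix: Compute the overall MAX in a subquery, then take MAX of rows below it

Corrected query:
SELECT MAX(salary) FROM employees WHERE salary < (SELECT MAX(salary) FROM employees)

Result:
MAX(salary)
-----------
168535     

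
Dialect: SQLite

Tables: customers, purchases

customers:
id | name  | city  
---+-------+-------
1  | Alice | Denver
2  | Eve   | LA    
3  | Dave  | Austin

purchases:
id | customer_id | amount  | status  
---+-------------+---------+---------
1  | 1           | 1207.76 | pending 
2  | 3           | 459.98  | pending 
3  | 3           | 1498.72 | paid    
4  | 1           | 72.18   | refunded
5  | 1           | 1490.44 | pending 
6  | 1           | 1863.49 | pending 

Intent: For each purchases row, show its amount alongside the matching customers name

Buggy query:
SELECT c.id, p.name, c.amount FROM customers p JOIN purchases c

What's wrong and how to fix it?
Bug: Missing join condition: each purchases row is matched to all customers rows instead of just its own

Fix: Specify the join condition linking the foreign key to the parent id

Corrected query:
SELECT c.id, p.name, c.amount FROM customers p JOIN purchases c ON c.customer_id = p.id

Result:
id | name  | amount 
---+-------+--------
1  | Alice | 1207.76
2  | Dave  | 459.98 
3  | Dave  | 1498.72
4  | Alice | 72.18  
5  | Alice | 1490.44
6  | Alice | 1863.49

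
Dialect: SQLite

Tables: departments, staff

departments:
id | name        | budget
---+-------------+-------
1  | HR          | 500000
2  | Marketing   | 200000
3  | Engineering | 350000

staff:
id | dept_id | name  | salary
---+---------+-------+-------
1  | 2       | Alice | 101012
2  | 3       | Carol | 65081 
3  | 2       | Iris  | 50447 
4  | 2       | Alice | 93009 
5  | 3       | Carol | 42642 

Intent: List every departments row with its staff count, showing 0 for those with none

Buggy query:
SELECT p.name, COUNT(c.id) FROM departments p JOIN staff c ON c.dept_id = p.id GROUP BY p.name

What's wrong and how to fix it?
Bug: INNER JOIN drops departments rows that have no matching staff rows

Fix: Use LEFT JOIN so parents without children still appear (COUNT(c.id) gives 0)

Corrected query:
SELECT p.name, COUNT(c.id) FROM departments p LEFT JOIN staff c ON c.dept_id = p.id GROUP BY p.name

Result:
name        | COUNT(c.id)
------------+------------
Engineering | 2          
HR          | 0          
Marketing   | 3          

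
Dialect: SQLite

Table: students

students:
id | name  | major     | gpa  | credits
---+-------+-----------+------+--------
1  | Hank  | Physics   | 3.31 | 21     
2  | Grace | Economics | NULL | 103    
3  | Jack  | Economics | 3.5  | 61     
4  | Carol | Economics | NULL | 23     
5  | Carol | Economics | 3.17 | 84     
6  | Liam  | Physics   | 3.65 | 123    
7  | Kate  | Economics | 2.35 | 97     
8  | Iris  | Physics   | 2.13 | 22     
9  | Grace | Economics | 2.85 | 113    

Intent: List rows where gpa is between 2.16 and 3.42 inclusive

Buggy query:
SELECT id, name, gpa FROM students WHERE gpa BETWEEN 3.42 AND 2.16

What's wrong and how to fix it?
Bug: The bounds are reversed; BETWEEN a AND b requires a <= b to match anything

Fix: Write BETWEEN 2.16 AND 3.42

Corrected query:
SELECT id, name, gpa FROM students WHERE gpa BETWEEN 2.16 AND 3.42

Result:
id | name  | gpa 
---+-------+-----
1  | Hank  | 3.31
5  | Carol | 3.17
7  | Kate  | 2.35
9  | Grace | 2.85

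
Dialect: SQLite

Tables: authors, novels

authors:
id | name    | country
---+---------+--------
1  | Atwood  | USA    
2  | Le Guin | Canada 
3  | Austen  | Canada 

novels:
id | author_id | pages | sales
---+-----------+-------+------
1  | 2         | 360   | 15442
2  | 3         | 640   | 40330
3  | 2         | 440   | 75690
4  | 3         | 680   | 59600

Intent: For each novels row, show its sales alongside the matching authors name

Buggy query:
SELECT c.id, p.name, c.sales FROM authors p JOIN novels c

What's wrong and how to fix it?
Bug: JOIN with no ON clause produces a cartesian product; every novels row pairs with every authors row

Fix: Add ON c.author_id = p.id to the JOIN

Corrected query:
SELECT c.id, p.name, c.sales FROM authors p JOIN novels c ON c.author_id = p.id

Result:
id | name    | sales
---+---------+------
1  | Le Guin | 15442
2  | Austen  | 40330
3  | Le Guin | 75690
4  | Austen  | 59600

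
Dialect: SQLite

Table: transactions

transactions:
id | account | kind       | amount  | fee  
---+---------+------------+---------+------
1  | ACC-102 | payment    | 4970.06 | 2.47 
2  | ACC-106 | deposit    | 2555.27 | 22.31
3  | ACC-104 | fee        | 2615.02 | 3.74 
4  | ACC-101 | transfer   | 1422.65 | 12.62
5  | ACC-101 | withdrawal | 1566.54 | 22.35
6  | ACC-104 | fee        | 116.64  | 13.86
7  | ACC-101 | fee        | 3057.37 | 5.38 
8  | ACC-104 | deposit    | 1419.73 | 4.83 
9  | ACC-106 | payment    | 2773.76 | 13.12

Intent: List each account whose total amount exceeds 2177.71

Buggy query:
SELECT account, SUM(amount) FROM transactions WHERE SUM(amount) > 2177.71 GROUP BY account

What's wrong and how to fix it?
Bug: Aggregate functions cannot appear in a WHERE clause

Fix: Move the aggregate condition to a HAVING clause

Corrected query:
SELECT account, SUM(amount) FROM transactions GROUP BY account HAVING SUM(amount) > 2177.71

Result:
account | SUM(amount)
--------+------------
ACC-101 | 6046.56    
ACC-102 | 4970.06    
ACC-104 | 4151.39    
ACC-106 | 5329.03    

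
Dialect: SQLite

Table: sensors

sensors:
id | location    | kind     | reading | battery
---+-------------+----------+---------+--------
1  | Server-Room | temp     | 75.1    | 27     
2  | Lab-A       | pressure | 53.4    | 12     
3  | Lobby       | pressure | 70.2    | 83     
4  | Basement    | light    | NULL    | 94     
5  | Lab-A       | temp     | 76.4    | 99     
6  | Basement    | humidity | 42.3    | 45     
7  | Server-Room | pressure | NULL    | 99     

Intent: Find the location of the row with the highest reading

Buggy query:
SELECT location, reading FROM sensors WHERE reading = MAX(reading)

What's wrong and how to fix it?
Bug: MAX(reading) is an aggregate and cannot be used directly in WHERE

Fix: Wrap MAX in a scalar subquery so WHERE compares against a single value

Corrected query:
SELECT location, reading FROM sensors WHERE reading = (SELECT MAX(reading) FROM sensors)

Result:
location | reading
---------+--------
Lab-A    | 76.4   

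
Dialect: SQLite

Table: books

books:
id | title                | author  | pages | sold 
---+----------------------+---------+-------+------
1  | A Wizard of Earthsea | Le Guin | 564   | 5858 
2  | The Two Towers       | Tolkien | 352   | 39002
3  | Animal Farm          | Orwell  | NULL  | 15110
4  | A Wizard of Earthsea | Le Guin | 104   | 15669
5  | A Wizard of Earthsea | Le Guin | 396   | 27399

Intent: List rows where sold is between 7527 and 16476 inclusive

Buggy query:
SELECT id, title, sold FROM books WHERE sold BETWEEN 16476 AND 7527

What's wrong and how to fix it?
Bug: The bounds are reversed; BETWEEN a AND b requires a <= b to match anything

Fix: Write BETWEEN 7527 AND 16476

Corrected query:
SELECT id, title, sold FROM books WHERE sold BETWEEN 7527 AND 16476

Result:
id | title                | sold 
---+----------------------+------
3  | Animal Farm          | 15110
4  | A Wizard of Earthsea | 15669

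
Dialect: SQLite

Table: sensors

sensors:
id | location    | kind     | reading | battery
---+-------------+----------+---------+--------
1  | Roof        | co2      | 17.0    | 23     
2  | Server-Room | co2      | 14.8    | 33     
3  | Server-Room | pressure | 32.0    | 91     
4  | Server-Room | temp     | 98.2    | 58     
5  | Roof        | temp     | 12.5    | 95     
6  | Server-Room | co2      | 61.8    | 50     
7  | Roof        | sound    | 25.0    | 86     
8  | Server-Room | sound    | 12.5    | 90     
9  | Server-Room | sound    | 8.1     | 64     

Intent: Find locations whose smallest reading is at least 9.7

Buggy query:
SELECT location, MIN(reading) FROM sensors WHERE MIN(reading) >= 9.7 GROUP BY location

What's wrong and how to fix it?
Bug: Aggregates like MIN are computed per group after WHERE runs

Fix: Replace WHERE with HAVING after the GROUP BY

Corrected query:
SELECT location, MIN(reading) FROM sensors GROUP BY location HAVING MIN(reading) >= 9.7

Result:
location | MIN(reading)
---------+-------------
Roof     | 12.5        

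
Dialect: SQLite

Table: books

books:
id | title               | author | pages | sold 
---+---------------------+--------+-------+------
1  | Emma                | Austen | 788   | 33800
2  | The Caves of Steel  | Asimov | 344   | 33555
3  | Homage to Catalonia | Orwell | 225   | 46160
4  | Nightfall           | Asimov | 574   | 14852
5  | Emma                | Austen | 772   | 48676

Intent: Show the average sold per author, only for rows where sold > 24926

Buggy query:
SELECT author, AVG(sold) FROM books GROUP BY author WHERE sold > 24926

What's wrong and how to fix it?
Bug: WHERE cannot follow GROUP BY

Fix: Place WHERE between FROM and GROUP BY

Corrected query:
SELECT author, AVG(sold) FROM books WHERE sold > 24926 GROUP BY author

Result:
author | AVG(sold)
-------+----------
Asimov | 33555    
Austen | 41238    
Orwell | 46160    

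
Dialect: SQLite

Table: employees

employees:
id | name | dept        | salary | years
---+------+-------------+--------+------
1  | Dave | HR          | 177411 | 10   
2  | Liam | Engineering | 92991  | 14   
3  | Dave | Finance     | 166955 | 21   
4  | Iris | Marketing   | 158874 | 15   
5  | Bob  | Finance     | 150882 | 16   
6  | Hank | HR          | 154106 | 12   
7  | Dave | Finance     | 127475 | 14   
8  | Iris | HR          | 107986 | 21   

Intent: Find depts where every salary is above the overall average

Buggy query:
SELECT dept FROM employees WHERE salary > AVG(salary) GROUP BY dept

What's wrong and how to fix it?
Bug: WHERE evaluates per row before aggregation, so AVG() is unavailable

Fix: Use a subquery for AVG and a HAVING MIN(...) filter so the condition holds for every row in the group

Corrected query:
SELECT dept FROM employees GROUP BY dept HAVING MIN(salary) > (SELECT AVG(salary) FROM employees)

Result:
dept     
---------
Marketing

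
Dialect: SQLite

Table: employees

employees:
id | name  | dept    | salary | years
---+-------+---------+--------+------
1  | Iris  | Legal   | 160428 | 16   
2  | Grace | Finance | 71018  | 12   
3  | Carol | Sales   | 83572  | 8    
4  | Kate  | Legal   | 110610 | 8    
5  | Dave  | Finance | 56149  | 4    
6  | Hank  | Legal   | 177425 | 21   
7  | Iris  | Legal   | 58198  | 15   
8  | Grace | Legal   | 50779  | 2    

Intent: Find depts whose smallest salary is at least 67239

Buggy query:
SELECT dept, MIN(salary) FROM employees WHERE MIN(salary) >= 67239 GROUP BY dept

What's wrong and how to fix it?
Bug: MIN() in WHERE is a misuse of aggregate

Fix: Replace WHERE with HAVING after the GROUP BY

Corrected query:
SELECT dept, MIN(salary) FROM employees GROUP BY dept HAVING MIN(salary) >= 67239

Result:
dept  | MIN(salary)
------+------------
Sales | 83572      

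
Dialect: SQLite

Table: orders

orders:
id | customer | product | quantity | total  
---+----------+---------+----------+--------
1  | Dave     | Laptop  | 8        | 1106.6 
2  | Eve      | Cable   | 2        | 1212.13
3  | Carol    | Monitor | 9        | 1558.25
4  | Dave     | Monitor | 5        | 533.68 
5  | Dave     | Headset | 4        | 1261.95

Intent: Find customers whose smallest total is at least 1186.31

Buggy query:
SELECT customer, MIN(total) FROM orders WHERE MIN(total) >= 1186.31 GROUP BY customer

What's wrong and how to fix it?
Bug: MIN() in WHERE is a misuse of aggregate

Fix: Use HAVING for the per-group MIN condition

Corrected query:
SELECT customer, MIN(total) FROM orders GROUP BY customer HAVING MIN(total) >= 1186.31

Result:
customer | MIN(total)
---------+-----------
Carol    | 1558.25   
Eve      | 1212.13   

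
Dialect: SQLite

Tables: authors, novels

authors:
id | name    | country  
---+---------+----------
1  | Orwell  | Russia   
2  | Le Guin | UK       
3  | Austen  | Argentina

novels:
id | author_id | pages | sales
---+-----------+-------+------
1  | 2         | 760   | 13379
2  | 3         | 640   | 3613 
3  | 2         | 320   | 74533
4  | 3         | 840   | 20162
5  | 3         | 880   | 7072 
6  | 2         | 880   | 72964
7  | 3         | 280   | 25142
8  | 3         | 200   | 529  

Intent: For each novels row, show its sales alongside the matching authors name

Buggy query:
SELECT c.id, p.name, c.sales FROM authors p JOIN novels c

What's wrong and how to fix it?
Bug: JOIN with no ON clause produces a cartesian product; every novels row pairs with every authors row

Fix: Specify the join condition linking the foreign key to the parent id

Corrected query:
SELECT c.id, p.name, c.sales FROM authors p JOIN novels c ON c.author_id = p.id

Result:
id | name    | sales
---+---------+------
1  | Le Guin | 13379
2  | Austen  | 3613 
3  | Le Guin | 74533
4  | Austen  | 20162
5  | Austen  | 7072 
6  | Le Guin | 72964
7  | Austen  | 25142
8  | Austen  | 529  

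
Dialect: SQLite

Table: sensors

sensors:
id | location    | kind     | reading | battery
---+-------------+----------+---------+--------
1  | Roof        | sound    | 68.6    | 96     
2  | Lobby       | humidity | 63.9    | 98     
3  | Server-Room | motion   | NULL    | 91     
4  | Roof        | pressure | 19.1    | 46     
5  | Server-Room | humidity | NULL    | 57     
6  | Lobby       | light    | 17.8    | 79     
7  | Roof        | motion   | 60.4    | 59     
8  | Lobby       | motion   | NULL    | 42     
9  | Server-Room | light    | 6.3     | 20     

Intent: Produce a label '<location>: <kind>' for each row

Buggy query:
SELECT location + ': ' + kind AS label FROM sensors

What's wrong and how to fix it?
Bug: SQLite uses || for string concatenation; + coerces text to numbers (yielding 0)

Fix: Use the || operator for string concatenation

Corrected query:
SELECT location || ': ' || kind AS label FROM sensors

Result:
label                
---------------------
Roof: sound          
Lobby: humidity      
Server-Room: motion  
Roof: pressure       
Server-Room: humidity
Lobby: light         
Roof: motion         
Lobby: motion        
Server-Room: light   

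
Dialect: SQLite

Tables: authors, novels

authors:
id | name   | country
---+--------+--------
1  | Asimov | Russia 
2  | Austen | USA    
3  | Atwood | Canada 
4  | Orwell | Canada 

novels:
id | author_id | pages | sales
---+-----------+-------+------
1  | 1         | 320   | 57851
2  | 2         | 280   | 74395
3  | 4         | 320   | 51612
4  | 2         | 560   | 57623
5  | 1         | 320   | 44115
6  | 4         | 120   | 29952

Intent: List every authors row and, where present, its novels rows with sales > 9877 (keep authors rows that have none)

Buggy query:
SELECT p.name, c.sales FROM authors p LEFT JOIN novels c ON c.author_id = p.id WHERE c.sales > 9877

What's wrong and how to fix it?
Bug: A WHERE condition on the right-hand table after LEFT JOIN drops unmatched parents

Fix: Put 'c.sales > 9877' in the JOIN's ON clause instead of WHERE

Corrected query:
SELECT p.name, c.sales FROM authors p LEFT JOIN novels c ON c.author_id = p.id AND c.sales > 9877

Result:
name   | sales
-------+------
Asimov | 44115
Asimov | 57851
Austen | 57623
Austen | 74395
Atwood | NULL 
Orwell | 29952
Orwell | 51612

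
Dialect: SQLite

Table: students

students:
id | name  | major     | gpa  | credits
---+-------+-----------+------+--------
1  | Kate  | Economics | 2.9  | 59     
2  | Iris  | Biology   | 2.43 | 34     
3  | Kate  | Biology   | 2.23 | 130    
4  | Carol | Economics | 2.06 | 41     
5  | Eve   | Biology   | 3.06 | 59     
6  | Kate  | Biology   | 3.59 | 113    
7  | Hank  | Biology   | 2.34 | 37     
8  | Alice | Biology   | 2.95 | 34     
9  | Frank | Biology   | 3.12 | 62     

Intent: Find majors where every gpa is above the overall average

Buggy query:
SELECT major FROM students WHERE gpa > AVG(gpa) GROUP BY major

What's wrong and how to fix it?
Bug: AVG() is an aggregate; it can't sit directly in WHERE

Fix: Use a subquery for AVG and a HAVING MIN(...) filter so the condition holds for every row in the group

Corrected query:
SELECT major FROM students GROUP BY major HAVING MIN(gpa) > (SELECT AVG(gpa) FROM students)

Result:
(no rows)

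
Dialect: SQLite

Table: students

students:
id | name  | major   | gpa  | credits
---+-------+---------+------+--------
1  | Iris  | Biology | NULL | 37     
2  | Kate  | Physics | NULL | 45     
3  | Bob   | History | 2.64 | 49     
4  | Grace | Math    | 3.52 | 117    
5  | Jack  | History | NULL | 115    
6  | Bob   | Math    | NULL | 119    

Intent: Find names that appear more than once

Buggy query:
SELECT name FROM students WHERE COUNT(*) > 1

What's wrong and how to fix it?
Bug: WHERE can't reference COUNT(*); aggregates are computed after WHERE

Fix: GROUP BY name, then filter groups with HAVING COUNT(*) > 1

Corrected query:
SELECT name FROM students GROUP BY name HAVING COUNT(*) > 1

Result:
name
----
Bob 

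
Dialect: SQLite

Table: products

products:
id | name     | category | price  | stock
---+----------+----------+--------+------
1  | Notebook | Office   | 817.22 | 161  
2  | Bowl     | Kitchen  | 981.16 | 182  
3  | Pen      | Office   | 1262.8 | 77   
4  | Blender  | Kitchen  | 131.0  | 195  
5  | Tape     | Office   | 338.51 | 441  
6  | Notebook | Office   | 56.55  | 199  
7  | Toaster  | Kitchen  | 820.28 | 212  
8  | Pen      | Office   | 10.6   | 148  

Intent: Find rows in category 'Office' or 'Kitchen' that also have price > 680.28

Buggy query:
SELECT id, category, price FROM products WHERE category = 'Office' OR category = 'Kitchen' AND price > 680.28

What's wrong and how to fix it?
Bug: Without parentheses, AND is evaluated before OR, so the price filter only applies to the 'Kitchen' branch

Fix: Add parentheses around the OR so the AND applies to both alternatives

Corrected query:
SELECT id, category, price FROM products WHERE (category = 'Office' OR category = 'Kitchen') AND price > 680.28

Result:
id | category | price 
---+----------+-------
1  | Office   | 817.22
2  | Kitchen  | 981.16
3  | Office   | 1262.8
7  | Kitchen  | 820.28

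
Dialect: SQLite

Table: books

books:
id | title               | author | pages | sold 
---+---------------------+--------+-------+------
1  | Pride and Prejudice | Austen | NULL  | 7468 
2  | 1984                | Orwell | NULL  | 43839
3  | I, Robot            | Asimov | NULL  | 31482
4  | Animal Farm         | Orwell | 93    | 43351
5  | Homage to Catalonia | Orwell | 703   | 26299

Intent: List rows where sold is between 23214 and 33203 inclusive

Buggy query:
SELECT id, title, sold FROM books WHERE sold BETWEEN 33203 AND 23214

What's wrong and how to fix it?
Bug: BETWEEN expects the lower bound first; with 33203 AND 23214 the range is empty

Fix: Write BETWEEN 23214 AND 33203

Corrected query:
SELECT id, title, sold FROM books WHERE sold BETWEEN 23214 AND 33203

Result:
id | title               | sold 
---+---------------------+------
3  | I, Robot            | 31482
5  | Homage to Catalonia | 26299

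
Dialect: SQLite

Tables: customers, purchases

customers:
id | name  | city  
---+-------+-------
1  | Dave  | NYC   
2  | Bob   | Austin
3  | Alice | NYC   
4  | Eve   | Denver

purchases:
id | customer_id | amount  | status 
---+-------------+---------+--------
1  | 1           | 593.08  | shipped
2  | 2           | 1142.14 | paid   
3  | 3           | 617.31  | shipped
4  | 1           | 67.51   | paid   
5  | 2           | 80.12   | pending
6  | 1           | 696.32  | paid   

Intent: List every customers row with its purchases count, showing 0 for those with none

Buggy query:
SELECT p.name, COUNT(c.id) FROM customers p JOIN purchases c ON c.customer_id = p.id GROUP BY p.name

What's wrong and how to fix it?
Bug: An inner join excludes parents with zero children

Fix: Switch to LEFT JOIN to retain unmatched parent rows

Corrected query:
SELECT p.name, COUNT(c.id) FROM customers p LEFT JOIN purchases c ON c.customer_id = p.id GROUP BY p.name

Result:
name  | COUNT(c.id)
------+------------
Alice | 1          
Bob   | 2          
Dave  | 3          
Eve   | 0          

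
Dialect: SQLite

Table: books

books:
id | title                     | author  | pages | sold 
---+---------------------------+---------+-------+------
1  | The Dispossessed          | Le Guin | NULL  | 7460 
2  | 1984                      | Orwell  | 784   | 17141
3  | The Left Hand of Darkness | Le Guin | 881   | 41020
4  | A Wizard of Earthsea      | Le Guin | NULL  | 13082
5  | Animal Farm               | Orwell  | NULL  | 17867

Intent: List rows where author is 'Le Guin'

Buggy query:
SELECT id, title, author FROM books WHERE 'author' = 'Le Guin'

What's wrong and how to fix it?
Bug: Single quotes denote string literals in SQL; the column name is being compared as a constant string

Fix: Reference the column as author without single quotes

Corrected query:
SELECT id, title, author FROM books WHERE author = 'Le Guin'

Result:
id | title                     | author 
---+---------------------------+--------
1  | The Dispossessed          | Le Guin
3  | The Left Hand of Darkness | Le Guin
4  | A Wizard of Earthsea      | Le Guin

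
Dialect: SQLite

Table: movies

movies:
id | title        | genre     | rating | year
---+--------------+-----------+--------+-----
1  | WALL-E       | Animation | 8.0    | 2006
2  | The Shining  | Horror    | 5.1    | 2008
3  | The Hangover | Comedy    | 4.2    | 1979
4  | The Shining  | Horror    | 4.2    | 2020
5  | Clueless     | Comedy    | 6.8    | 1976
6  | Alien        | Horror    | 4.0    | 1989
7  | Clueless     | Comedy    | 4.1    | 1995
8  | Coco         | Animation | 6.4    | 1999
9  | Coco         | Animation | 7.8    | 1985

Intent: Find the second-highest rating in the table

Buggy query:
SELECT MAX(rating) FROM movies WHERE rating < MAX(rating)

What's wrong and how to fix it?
Bug: The inner MAX is an aggregate inside WHERE, which is not allowed

Fix: Compute the overall MAX in a subquery, then take MAX of rows below it

Corrected query:
SELECT MAX(rating) FROM movies WHERE rating < (SELECT MAX(rating) FROM movies)

Result:
MAX(rating)
-----------
7.8        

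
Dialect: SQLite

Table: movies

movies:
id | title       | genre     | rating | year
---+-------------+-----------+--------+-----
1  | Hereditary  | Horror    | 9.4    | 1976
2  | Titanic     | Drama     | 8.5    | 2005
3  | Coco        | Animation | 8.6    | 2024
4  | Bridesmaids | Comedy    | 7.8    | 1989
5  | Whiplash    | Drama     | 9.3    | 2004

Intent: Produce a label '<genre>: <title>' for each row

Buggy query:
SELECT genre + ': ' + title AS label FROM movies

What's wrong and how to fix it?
Bug: SQLite uses || for string concatenation; + coerces text to numbers (yielding 0)

Fix: Use the || operator for string concatenation

Corrected query:
SELECT genre || ': ' || title AS label FROM movies

Result:
label              
-------------------
Horror: Hereditary 
Drama: Titanic     
Animation: Coco    
Comedy: Bridesmaids
Drama: Whiplash    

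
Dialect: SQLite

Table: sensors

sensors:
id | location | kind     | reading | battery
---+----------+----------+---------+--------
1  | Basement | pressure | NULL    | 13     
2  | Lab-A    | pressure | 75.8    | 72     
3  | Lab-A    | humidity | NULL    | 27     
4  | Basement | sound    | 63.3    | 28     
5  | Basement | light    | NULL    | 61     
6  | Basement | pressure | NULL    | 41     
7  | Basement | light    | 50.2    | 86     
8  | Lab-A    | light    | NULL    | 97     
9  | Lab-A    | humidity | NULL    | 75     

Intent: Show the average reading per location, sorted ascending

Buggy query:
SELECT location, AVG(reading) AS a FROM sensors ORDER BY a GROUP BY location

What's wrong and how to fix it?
Bug: ORDER BY appears before GROUP BY; SQL clause order requires GROUP BY first

Fix: Reorder: SELECT … FROM … GROUP BY … ORDER BY …

Corrected query:
SELECT location, AVG(reading) AS a FROM sensors GROUP BY location ORDER BY a

Result:
location | a    
---------+------
Basement | 56.75
Lab-A    | 75.8 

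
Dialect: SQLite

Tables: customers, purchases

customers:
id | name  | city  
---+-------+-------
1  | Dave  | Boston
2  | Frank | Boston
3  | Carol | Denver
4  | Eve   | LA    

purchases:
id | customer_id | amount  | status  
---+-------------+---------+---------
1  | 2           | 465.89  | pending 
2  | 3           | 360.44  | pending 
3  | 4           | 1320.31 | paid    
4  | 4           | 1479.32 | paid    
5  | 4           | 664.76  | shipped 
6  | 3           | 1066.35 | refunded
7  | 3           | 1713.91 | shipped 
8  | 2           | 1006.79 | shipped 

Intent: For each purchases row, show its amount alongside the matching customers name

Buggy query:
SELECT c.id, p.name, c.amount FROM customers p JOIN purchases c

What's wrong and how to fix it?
Bug: Missing join condition: each purchases row is matched to all customers rows instead of just its own

Fix: Add ON c.customer_id = p.id to the JOIN

Corrected query:
SELECT c.id, p.name, c.amount FROM customers p JOIN purchases c ON c.customer_id = p.id

Result:
id | name  | amount 
---+-------+--------
1  | Frank | 465.89 
2  | Carol | 360.44 
3  | Eve   | 1320.31
4  | Eve   | 1479.32
5  | Eve   | 664.76 
6  | Carol | 1066.35
7  | Carol | 1713.91
8  | Frank | 1006.79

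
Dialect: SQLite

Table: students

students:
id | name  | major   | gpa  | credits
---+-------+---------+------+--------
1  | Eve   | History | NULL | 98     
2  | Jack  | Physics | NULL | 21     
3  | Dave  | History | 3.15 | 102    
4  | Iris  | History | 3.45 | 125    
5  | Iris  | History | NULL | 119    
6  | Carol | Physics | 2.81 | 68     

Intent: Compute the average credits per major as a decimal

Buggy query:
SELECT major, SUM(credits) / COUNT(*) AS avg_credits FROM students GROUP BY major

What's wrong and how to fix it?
Bug: Both operands are integers, so '/' performs integer division and truncates

Fix: Cast one side to REAL so the division keeps the fractional part

Corrected query:
SELECT major, SUM(credits) * 1.0 / COUNT(*) AS avg_credits FROM students GROUP BY major

Result:
major   | avg_credits
--------+------------
History | 111        
Physics | 44.5       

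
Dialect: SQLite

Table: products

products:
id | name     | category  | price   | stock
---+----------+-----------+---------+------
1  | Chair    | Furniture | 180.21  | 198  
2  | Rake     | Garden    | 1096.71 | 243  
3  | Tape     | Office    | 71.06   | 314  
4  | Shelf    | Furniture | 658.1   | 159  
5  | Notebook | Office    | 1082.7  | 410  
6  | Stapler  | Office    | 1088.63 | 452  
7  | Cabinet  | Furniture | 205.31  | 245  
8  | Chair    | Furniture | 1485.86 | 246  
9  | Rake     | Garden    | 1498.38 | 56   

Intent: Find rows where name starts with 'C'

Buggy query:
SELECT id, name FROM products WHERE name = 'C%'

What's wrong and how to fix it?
Bug: '=' compares the literal string including the % character; pattern matching needs LIKE

Fix: Replace '=' with LIKE so 'C%' is treated as a pattern

Corrected query:
SELECT id, name FROM products WHERE name LIKE 'C%'

Result:
id | name   
---+--------
1  | Chair  
7  | Cabinet
8  | Chair  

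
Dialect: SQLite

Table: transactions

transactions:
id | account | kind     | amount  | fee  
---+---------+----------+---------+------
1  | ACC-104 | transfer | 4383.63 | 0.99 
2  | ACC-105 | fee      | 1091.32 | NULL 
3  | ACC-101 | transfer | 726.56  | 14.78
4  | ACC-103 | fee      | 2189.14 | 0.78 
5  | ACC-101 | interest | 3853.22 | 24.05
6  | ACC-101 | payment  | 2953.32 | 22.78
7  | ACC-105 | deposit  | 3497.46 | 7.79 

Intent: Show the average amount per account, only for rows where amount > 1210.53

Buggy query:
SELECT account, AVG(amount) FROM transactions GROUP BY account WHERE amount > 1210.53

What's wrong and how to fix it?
Bug: WHERE cannot follow GROUP BY

Fix: Move the WHERE clause before GROUP BY

Corrected query:
SELECT account, AVG(amount) FROM transactions WHERE amount > 1210.53 GROUP BY account

Result:
account | AVG(amount)
--------+------------
ACC-101 | 3403.27    
ACC-103 | 2189.14    
ACC-104 | 4383.63    
ACC-105 | 3497.46    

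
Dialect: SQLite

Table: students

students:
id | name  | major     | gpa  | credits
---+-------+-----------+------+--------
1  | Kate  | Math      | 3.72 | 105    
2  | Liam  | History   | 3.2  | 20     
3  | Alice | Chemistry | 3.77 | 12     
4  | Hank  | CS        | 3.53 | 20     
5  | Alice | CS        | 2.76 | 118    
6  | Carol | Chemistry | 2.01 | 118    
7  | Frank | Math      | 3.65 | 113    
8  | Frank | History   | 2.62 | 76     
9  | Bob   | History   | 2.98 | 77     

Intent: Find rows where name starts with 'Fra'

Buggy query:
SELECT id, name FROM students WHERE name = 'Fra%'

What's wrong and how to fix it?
Bug: '=' compares the literal string including the % character; pattern matching needs LIKE

Fix: Replace '=' with LIKE so 'Fra%' is treated as a pattern

Corrected query:
SELECT id, name FROM students WHERE name LIKE 'Fra%'

Result:
id | name 
---+------
7  | Frank
8  | Frank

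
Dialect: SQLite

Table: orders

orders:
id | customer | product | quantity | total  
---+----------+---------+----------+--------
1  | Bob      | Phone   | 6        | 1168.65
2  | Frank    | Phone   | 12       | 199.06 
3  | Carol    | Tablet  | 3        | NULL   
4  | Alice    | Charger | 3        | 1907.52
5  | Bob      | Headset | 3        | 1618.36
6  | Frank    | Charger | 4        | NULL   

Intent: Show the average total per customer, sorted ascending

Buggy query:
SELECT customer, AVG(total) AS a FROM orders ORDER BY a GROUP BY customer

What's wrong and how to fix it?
Bug: GROUP BY must precede ORDER BY

Fix: Reorder: SELECT … FROM … GROUP BY … ORDER BY …

Corrected query:
SELECT customer, AVG(total) AS a FROM orders GROUP BY customer ORDER BY a

Result:
customer | a       
---------+---------
Carol    | NULL    
Frank    | 199.06  
Bob      | 1393.505
Alice    | 1907.52 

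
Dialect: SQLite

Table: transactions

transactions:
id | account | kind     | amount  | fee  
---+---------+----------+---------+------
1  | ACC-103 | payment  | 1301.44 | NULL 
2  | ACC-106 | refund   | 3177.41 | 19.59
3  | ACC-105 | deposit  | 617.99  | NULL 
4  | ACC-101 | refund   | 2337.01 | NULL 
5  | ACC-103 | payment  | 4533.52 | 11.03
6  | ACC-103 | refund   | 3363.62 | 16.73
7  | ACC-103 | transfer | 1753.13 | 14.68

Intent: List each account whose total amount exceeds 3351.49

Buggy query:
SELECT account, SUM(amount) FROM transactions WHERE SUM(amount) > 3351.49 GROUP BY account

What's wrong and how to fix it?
Bug: SUM(amount) is an aggregate, but WHERE filters rows before aggregation

Fix: Move the aggregate condition to a HAVING clause

Corrected query:
SELECT account, SUM(amount) FROM transactions GROUP BY account HAVING SUM(amount) > 3351.49

Result:
account | SUM(amount)
--------+------------
ACC-103 | 10951.71   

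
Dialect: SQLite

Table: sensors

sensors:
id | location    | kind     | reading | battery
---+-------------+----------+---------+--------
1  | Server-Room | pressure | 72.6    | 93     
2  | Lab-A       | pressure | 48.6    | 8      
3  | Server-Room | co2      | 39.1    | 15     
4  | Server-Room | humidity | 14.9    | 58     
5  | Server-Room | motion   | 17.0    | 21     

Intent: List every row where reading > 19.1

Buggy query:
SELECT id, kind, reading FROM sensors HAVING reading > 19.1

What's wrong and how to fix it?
Bug: This is a non-aggregate query (no GROUP BY, no aggregates), so in SQLite the HAVING clause is invalid here; a row-level condition belongs in WHERE

Fix: Use WHERE for row-level filtering

Corrected query:
SELECT id, kind, reading FROM sensors WHERE reading > 19.1

Result:
id | kind     | reading
---+----------+--------
1  | pressure | 72.6   
2  | pressure | 48.6   
3  | co2      | 39.1   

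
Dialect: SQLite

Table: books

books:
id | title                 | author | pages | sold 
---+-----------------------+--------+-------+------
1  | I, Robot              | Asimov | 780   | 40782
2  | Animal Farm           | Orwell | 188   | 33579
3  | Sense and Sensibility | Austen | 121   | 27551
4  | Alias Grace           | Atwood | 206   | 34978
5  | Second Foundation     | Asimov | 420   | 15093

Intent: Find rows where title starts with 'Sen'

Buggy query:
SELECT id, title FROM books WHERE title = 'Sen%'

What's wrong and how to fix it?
Bug: '=' compares the literal string including the % character; pattern matching needs LIKE

Fix: Use LIKE for wildcard pattern matching

Corrected query:
SELECT id, title FROM books WHERE title LIKE 'Sen%'

Result:
id | title                
---+----------------------
3  | Sense and Sensibility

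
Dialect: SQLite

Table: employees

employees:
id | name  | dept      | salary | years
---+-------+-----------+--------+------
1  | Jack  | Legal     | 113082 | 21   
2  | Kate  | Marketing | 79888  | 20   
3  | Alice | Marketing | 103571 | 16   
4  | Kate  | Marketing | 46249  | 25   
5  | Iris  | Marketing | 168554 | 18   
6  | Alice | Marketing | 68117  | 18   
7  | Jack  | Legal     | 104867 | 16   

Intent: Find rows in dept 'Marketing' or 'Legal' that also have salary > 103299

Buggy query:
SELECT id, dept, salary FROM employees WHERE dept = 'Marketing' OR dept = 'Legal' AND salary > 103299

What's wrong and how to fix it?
Bug: Without parentheses, AND is evaluated before OR, so the salary filter only applies to the 'Legal' branch

Fix: Add parentheses around the OR so the AND applies to both alternatives

Corrected query:
SELECT id, dept, salary FROM employees WHERE (dept = 'Marketing' OR dept = 'Legal') AND salary > 103299

Result:
id | dept      | salary
---+-----------+-------
1  | Legal     | 113082
3  | Marketing | 103571
5  | Marketing | 168554
7  | Legal     | 104867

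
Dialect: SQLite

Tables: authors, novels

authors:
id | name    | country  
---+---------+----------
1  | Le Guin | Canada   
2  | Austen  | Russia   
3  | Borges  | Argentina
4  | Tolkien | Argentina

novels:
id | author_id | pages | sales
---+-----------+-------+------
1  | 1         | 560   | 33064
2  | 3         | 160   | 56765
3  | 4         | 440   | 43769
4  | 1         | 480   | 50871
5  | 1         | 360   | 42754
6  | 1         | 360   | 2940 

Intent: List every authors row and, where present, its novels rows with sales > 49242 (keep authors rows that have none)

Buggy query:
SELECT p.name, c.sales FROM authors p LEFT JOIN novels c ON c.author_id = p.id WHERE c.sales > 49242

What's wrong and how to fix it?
Bug: A WHERE condition on the right-hand table after LEFT JOIN drops unmatched parents

Fix: Put 'c.sales > 49242' in the JOIN's ON clause instead of WHERE

Corrected query:
SELECT p.name, c.sales FROM authors p LEFT JOIN novels c ON c.author_id = p.id AND c.sales > 49242

Result:
name    | sales
--------+------
Le Guin | 50871
Austen  | NULL 
Borges  | 56765
Tolkien | NULL 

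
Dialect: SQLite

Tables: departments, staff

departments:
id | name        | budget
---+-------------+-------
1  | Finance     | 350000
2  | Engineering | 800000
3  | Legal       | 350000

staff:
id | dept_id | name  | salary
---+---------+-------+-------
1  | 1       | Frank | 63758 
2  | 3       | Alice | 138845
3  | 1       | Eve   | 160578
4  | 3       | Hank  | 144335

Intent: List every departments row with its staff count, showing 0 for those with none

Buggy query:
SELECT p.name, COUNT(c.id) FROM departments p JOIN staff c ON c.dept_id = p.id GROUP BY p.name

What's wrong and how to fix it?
Bug: INNER JOIN drops departments rows that have no matching staff rows

Fix: Switch to LEFT JOIN to retain unmatched parent rows

Corrected query:
SELECT p.name, COUNT(c.id) FROM departments p LEFT JOIN staff c ON c.dept_id = p.id GROUP BY p.name

Result:
name        | COUNT(c.id)
------------+------------
Engineering | 0          
Finance     | 2          
Legal       | 2          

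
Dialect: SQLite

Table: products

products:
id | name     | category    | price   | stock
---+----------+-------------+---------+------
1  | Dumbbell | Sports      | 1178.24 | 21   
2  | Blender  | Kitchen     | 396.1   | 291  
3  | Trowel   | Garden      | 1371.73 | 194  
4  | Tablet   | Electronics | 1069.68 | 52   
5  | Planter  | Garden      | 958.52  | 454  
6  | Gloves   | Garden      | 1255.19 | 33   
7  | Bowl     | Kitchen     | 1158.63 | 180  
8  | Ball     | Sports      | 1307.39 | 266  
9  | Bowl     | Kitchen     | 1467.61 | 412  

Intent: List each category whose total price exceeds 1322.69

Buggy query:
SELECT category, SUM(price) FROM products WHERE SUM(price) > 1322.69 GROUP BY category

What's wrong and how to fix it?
Bug: WHERE runs before GROUP BY, so aggregates aren't available there

Fix: Use HAVING (which filters groups after aggregation) instead of WHERE

Corrected query:
SELECT category, SUM(price) FROM products GROUP BY category HAVING SUM(price) > 1322.69

Result:
category | SUM(price)
---------+-----------
Garden   | 3585.44   
Kitchen  | 3022.34   
Sports   | 2485.63   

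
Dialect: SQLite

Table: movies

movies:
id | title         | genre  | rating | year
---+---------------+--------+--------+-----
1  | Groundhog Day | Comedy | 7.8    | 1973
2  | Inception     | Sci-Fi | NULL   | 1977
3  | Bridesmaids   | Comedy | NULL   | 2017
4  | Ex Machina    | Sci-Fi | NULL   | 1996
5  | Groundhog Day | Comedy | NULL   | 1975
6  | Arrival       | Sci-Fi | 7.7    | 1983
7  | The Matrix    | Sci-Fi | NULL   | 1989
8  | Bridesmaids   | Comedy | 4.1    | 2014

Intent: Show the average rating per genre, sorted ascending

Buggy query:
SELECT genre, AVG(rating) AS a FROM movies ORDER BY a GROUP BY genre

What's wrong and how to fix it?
Bug: ORDER BY appears before GROUP BY; SQL clause order requires GROUP BY first

Fix: Reorder: SELECT … FROM … GROUP BY … ORDER BY …

Corrected query:
SELECT genre, AVG(rating) AS a FROM movies GROUP BY genre ORDER BY a

Result:
genre  | a   
-------+-----
Comedy | 5.95
Sci-Fi | 7.7 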